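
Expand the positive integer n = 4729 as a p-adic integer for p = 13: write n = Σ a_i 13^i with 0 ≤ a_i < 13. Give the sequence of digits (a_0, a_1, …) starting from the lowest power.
(a_0, a_1, …) = (10, 12, 1, 2)

Repeated division by 13 gives the digits low-to-high: 4729 = 10 + 12·13^1 + 1·13^2 + 2·13^3. Digit sequence: (10, 12, 1, 2).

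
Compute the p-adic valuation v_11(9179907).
v_11(9179907) = 5

v_11(n) is the largest exponent k such that 11^k divides n. Factor out: 9179907 = 11^5 · 57. (Sign doesn't affect v_p.) So v_11(9179907) = 5.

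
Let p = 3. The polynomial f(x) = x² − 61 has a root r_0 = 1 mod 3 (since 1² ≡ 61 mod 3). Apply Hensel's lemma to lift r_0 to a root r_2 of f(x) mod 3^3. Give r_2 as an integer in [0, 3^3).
r_2 = 13 (mod 27)

Hensel's recurrence: r_{i+1} = r_i − f(r_i)·(f′(r_i))^{-1} mod 3^{i+2}, with f′(x) = 2x. Iterate:
  r_0 = 1 (mod 3)
  r_1 = 4 (mod 9)
  r_2 = 13 (mod 27)
Final: r_2 = 13, and one checks f(r_2) ≡ 0 mod 3^3.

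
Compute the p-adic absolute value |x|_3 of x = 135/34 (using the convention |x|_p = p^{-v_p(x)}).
|135/34|_3 = 1/27

Step 1 — compute v_3(x) by factoring powers of 3 out of the numerator and denominator: v_3(135/34) = 3. Step 2 — apply |x|_p = p^{-v_p(x)} = 3^{-3} = 1/27.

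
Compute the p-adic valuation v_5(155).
v_5(155) = 1

v_5(n) is the largest exponent k such that 5^k divides n. Factor out: 155 = 5^1 · 31. (Sign doesn't affect v_p.) So v_5(155) = 1.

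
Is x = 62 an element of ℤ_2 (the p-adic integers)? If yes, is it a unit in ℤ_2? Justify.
x ∈ ℤ_2 but not a unit; v_2(x) = 1 > 0

ℤ_2 = {x ∈ ℚ_2 : v_2(x) ≥ 0} and ℤ_2^× = {x ∈ ℤ_2 : v_2(x) = 0}. Here v_2(62) = v_2(num) − v_2(den) = 1; compare against these criteria.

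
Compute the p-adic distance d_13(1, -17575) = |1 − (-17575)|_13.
d_13(1, -17575) = 1/2197

Step 1 — x − y = 1 − (-17575) = 17576. Step 2 — v_13(17576) = 3 (factor: 17576 = (13^3 · 8); the sign does not affect v_p). Step 3 — |x − y|_13 = 13^{-3} = 1/2197.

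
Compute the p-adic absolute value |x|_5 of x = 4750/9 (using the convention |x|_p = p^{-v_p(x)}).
|4750/9|_5 = 1/125

Step 1 — compute v_5(x) by factoring powers of 5 out of the numerator and denominator: v_5(4750/9) = 3. Step 2 — apply |x|_p = p^{-v_p(x)} = 5^{-3} = 1/125.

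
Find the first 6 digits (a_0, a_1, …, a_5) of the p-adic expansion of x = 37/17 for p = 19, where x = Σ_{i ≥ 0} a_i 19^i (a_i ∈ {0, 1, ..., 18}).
(a_0, …, a_5) = (10, 13, 6, 3, 11, 5)

v_19(37/17) = 0 (numerator and denominator both coprime to 19), so x ∈ ℤ_19^×. Compute digits iteratively via a_i = x_i mod 19, x_{i+1} = (x_i − a_i)/19, with x_0 = x:
  x_0 = 37/17;  a_0 = 10;  x_1 = (x_0 − 10)/19 = -7/17
  x_1 = -7/17;  a_1 = 13;  x_2 = (x_1 − 13)/19 = -12/17
  x_2 = -12/17;  a_2 = 6;  x_3 = (x_2 − 6)/19 = -6/17
  x_3 = -6/17;  a_3 = 3;  x_4 = (x_3 − 3)/19 = -3/17
  x_4 = -3/17;  a_4 = 11;  x_5 = (x_4 − 11)/19 = -10/17
  x_5 = -10/17;  a_5 = 5;  x_6 = (x_5 − 5)/19 = -5/17
Digits: (10, 13, 6, 3, 11, 5).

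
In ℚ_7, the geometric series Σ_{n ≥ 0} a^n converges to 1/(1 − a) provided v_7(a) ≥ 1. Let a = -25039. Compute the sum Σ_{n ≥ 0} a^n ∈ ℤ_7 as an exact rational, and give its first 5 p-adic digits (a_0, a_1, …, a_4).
Σ a^n = 1/(1 − a) = 1/25040;  first 5 digits = (1, 0, 0, 4, 3)

v_7(a) = 3 ≥ 1, so the series converges in ℤ_7 to 1/(1 − a) = 1/(1 − (-25039)) = 1/25040. Expand this rational in ℤ_7: compute digits iteratively via d_i = x_i mod 7, x_{i+1} = (x_i − d_i)/7. The first 5 digits are (1, 0, 0, 4, 3).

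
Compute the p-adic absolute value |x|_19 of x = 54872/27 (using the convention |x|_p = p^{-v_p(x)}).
|54872/27|_19 = 1/6859

Step 1 — compute v_19(x) by factoring powers of 19 out of the numerator and denominator: v_19(54872/27) = 3. Step 2 — apply |x|_p = p^{-v_p(x)} = 19^{-3} = 1/6859.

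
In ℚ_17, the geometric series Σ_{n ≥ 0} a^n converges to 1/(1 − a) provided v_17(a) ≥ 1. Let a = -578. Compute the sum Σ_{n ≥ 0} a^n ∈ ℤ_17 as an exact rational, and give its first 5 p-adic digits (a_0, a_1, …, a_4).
Σ a^n = 1/(1 − a) = 1/579;  first 5 digits = (1, 0, 15, 16, 3)

v_17(a) = 2 ≥ 1, so the series converges in ℤ_17 to 1/(1 − a) = 1/(1 − (-578)) = 1/579. Expand this rational in ℤ_17: compute digits iteratively via d_i = x_i mod 17, x_{i+1} = (x_i − d_i)/17. The first 5 digits are (1, 0, 15, 16, 3).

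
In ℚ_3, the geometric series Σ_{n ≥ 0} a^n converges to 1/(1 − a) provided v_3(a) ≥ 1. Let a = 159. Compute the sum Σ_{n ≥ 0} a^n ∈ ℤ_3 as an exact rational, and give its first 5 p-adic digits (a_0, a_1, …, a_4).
Σ a^n = 1/(1 − a) = -1/158;  first 5 digits = (1, 2, 0, 2, 2)

v_3(a) = 1 ≥ 1, so the series converges in ℤ_3 to 1/(1 − a) = 1/(1 − 159) = -1/158. Expand this rational in ℤ_3: compute digits iteratively via d_i = x_i mod 3, x_{i+1} = (x_i − d_i)/3. The first 5 digits are (1, 2, 0, 2, 2).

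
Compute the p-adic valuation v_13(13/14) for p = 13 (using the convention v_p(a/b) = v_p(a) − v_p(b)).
v_13(13/14) = 1

Factor powers of 13 from the numerator and denominator of the reduced fraction: 13 = 13^1 · 1 and 14 = 13^0 · 14. Apply v_p(a/b) = v_p(a) − v_p(b): v_13(13/14) = 1 − 0 = 1.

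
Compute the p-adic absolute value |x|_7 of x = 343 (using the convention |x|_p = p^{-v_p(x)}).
|343|_7 = 1/343

Step 1 — compute v_7(x) by factoring powers of 7 out of the numerator and denominator: v_7(343) = 3. Step 2 — apply |x|_p = p^{-v_p(x)} = 7^{-3} = 1/343.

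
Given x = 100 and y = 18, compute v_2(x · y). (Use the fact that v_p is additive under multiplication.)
v_2(1800) = 3

v_p(x) = 2 (factor: 100 = 2^2 · 25); v_p(y) = 1 (factor: 18 = 2^1 · 9). Additivity: v_p(xy) = v_p(x) + v_p(y) = 2 + 1 = 3. (Direct check: xy = 1800 = 2^3 · (225).)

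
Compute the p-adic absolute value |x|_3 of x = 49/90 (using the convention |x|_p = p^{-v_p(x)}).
|49/90|_3 = 9

Step 1 — compute v_3(x) by factoring powers of 3 out of the numerator and denominator: v_3(49/90) = -2. Step 2 — apply |x|_p = p^{-v_p(x)} = 3^{2} = 9.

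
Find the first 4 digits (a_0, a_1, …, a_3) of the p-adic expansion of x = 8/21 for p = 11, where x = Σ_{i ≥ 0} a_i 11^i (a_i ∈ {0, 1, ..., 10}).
(a_0, …, a_3) = (3, 5, 10, 9)

v_11(8/21) = 0 (numerator and denominator both coprime to 11), so x ∈ ℤ_11^×. Compute digits iteratively via a_i = x_i mod 11, x_{i+1} = (x_i − a_i)/11, with x_0 = x:
  x_0 = 8/21;  a_0 = 3;  x_1 = (x_0 − 3)/11 = -5/21
  x_1 = -5/21;  a_1 = 5;  x_2 = (x_1 − 5)/11 = -10/21
  x_2 = -10/21;  a_2 = 10;  x_3 = (x_2 − 10)/11 = -20/21
  x_3 = -20/21;  a_3 = 9;  x_4 = (x_3 − 9)/11 = -19/21
Digits: (3, 5, 10, 9).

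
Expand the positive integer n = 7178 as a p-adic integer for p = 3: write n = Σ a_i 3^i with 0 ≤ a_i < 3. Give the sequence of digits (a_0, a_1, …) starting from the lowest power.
(a_0, a_1, …) = (2, 1, 2, 1, 1, 2, 0, 0, 1)

Repeated division by 3 gives the digits low-to-high: 7178 = 2 + 1·3^1 + 2·3^2 + 1·3^3 + 1·3^4 + 2·3^5 + 1·3^8. Digit sequence: (2, 1, 2, 1, 1, 2, 0, 0, 1).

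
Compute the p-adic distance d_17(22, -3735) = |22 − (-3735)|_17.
d_17(22, -3735) = 1/289

Step 1 — x − y = 22 − (-3735) = 3757. Step 2 — v_17(3757) = 2 (factor: 3757 = (17^2 · 13); the sign does not affect v_p). Step 3 — |x − y|_17 = 17^{-2} = 1/289.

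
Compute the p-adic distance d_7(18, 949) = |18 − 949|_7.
d_7(18, 949) = 1/49

Step 1 — x − y = 18 − 949 = -931. Step 2 — v_7(-931) = 2 (factor: -931 = −(7^2 · 19); the sign does not affect v_p). Step 3 — |x − y|_7 = 7^{-2} = 1/49.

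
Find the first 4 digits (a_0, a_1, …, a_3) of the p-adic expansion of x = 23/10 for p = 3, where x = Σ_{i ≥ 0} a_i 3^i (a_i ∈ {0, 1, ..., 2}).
(a_0, …, a_3) = (2, 1, 0, 2)

v_3(23/10) = 0 (numerator and denominator both coprime to 3), so x ∈ ℤ_3^×. Compute digits iteratively via a_i = x_i mod 3, x_{i+1} = (x_i − a_i)/3, with x_0 = x:
  x_0 = 23/10;  a_0 = 2;  x_1 = (x_0 − 2)/3 = 1/10
  x_1 = 1/10;  a_1 = 1;  x_2 = (x_1 − 1)/3 = -3/10
  x_2 = -3/10;  a_2 = 0;  x_3 = (x_2 − 0)/3 = -1/10
  x_3 = -1/10;  a_3 = 2;  x_4 = (x_3 − 2)/3 = -7/10
Digits: (2, 1, 0, 2).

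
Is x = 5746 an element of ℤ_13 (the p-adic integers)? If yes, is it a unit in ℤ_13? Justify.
x ∈ ℤ_13 but not a unit; v_13(x) = 2 > 0

ℤ_13 = {x ∈ ℚ_13 : v_13(x) ≥ 0} and ℤ_13^× = {x ∈ ℤ_13 : v_13(x) = 0}. Here v_13(5746) = v_13(num) − v_13(den) = 2; compare against these criteria.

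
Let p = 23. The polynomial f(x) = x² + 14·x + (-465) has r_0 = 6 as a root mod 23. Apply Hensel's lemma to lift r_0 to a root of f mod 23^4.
r_3 = 67833 (mod 279841)

Hensel: r_{i+1} = r_i − f(r_i)·(f′(r_i))^{-1} mod 23^{i+2}, f′(x) = 2x + 14. Iterate:
  r_0 = 6 (mod 23)
  r_1 = 121 (mod 529)
  r_2 = 6998 (mod 12167)
  r_3 = 67833 (mod 279841)
Final: r = 67833 satisfies f(r) ≡ 0 mod 23^4.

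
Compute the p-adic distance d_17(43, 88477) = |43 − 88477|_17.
d_17(43, 88477) = 1/4913

Step 1 — x − y = 43 − 88477 = -88434. Step 2 — v_17(-88434) = 3 (factor: -88434 = −(17^3 · 18); the sign does not affect v_p). Step 3 — |x − y|_17 = 17^{-3} = 1/4913.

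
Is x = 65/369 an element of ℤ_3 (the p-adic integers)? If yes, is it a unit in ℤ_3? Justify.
x ∉ ℤ_3 (v_3(x) = -2 < 0)

ℤ_3 = {x ∈ ℚ_3 : v_3(x) ≥ 0} and ℤ_3^× = {x ∈ ℤ_3 : v_3(x) = 0}. Here v_3(65/369) = v_3(num) − v_3(den) = -2; compare against these criteria.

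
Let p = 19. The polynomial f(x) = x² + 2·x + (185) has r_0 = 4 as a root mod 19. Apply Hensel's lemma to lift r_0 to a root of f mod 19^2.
r_1 = 308 (mod 361)

Hensel: r_{i+1} = r_i − f(r_i)·(f′(r_i))^{-1} mod 19^{i+2}, f′(x) = 2x + 2. Iterate:
  r_0 = 4 (mod 19)
  r_1 = 308 (mod 361)
Final: r = 308 satisfies f(r) ≡ 0 mod 19^2.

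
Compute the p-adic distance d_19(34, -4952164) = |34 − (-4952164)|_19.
d_19(34, -4952164) = 1/2476099

Step 1 — x − y = 34 − (-4952164) = 4952198. Step 2 — v_19(4952198) = 5 (factor: 4952198 = (19^5 · 2); the sign does not affect v_p). Step 3 — |x − y|_19 = 19^{-5} = 1/2476099.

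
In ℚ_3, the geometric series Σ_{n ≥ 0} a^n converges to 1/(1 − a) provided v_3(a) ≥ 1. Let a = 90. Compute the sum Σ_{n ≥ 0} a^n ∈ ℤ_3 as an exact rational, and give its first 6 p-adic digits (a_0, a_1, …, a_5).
Σ a^n = 1/(1 − a) = -1/89;  first 6 digits = (1, 0, 1, 0, 2, 0)

v_3(a) = 2 ≥ 1, so the series converges in ℤ_3 to 1/(1 − a) = 1/(1 − 90) = -1/89. Expand this rational in ℤ_3: compute digits iteratively via d_i = x_i mod 3, x_{i+1} = (x_i − d_i)/3. The first 6 digits are (1, 0, 1, 0, 2, 0).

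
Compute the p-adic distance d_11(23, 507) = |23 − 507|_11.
d_11(23, 507) = 1/121

Step 1 — x − y = 23 − 507 = -484. Step 2 — v_11(-484) = 2 (factor: -484 = −(11^2 · 4); the sign does not affect v_p). Step 3 — |x − y|_11 = 11^{-2} = 1/121.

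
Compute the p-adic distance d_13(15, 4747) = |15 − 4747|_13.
d_13(15, 4747) = 1/169

Step 1 — x − y = 15 − 4747 = -4732. Step 2 — v_13(-4732) = 2 (factor: -4732 = −(13^2 · 28); the sign does not affect v_p). Step 3 — |x − y|_13 = 13^{-2} = 1/169.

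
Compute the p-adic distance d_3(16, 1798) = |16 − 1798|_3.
d_3(16, 1798) = 1/81

Step 1 — x − y = 16 − 1798 = -1782. Step 2 — v_3(-1782) = 4 (factor: -1782 = −(3^4 · 22); the sign does not affect v_p). Step 3 — |x − y|_3 = 3^{-4} = 1/81.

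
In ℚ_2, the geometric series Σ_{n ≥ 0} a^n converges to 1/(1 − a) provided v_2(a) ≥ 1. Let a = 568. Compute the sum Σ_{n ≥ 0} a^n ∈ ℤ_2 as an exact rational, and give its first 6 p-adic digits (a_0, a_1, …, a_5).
Σ a^n = 1/(1 − a) = -1/567;  first 6 digits = (1, 0, 0, 1, 1, 1)

v_2(a) = 3 ≥ 1, so the series converges in ℤ_2 to 1/(1 − a) = 1/(1 − 568) = -1/567. Expand this rational in ℤ_2: compute digits iteratively via d_i = x_i mod 2, x_{i+1} = (x_i − d_i)/2. The first 6 digits are (1, 0, 0, 1, 1, 1).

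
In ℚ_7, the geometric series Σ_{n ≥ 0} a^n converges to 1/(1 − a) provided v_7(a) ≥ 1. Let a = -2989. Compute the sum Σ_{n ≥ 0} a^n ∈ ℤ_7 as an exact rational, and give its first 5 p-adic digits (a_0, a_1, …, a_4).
Σ a^n = 1/(1 − a) = 1/2990;  first 5 digits = (1, 0, 2, 5, 2)

v_7(a) = 2 ≥ 1, so the series converges in ℤ_7 to 1/(1 − a) = 1/(1 − (-2989)) = 1/2990. Expand this rational in ℤ_7: compute digits iteratively via d_i = x_i mod 7, x_{i+1} = (x_i − d_i)/7. The first 5 digits are (1, 0, 2, 5, 2).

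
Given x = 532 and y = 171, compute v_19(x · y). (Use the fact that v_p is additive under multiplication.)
v_19(90972) = 2

v_p(x) = 1 (factor: 532 = 19^1 · 28); v_p(y) = 1 (factor: 171 = 19^1 · 9). Additivity: v_p(xy) = v_p(x) + v_p(y) = 1 + 1 = 2. (Direct check: xy = 90972 = 19^2 · (252).)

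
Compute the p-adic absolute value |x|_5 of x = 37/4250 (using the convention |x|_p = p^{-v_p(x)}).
|37/4250|_5 = 125

Step 1 — compute v_5(x) by factoring powers of 5 out of the numerator and denominator: v_5(37/4250) = -3. Step 2 — apply |x|_p = p^{-v_p(x)} = 5^{3} = 125.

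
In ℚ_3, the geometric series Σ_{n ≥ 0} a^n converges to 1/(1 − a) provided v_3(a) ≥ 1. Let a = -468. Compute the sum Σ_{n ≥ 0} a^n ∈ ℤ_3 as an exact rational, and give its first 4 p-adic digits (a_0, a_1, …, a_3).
Σ a^n = 1/(1 − a) = 1/469;  first 4 digits = (1, 0, 2, 0)

v_3(a) = 2 ≥ 1, so the series converges in ℤ_3 to 1/(1 − a) = 1/(1 − (-468)) = 1/469. Expand this rational in ℤ_3: compute digits iteratively via d_i = x_i mod 3, x_{i+1} = (x_i − d_i)/3. The first 4 digits are (1, 0, 2, 0).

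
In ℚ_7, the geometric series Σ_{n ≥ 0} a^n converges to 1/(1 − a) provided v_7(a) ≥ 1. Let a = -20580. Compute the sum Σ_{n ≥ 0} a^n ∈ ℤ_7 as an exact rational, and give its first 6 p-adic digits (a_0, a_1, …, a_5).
Σ a^n = 1/(1 − a) = 1/20581;  first 6 digits = (1, 0, 0, 3, 5, 5)

v_7(a) = 3 ≥ 1, so the series converges in ℤ_7 to 1/(1 − a) = 1/(1 − (-20580)) = 1/20581. Expand this rational in ℤ_7: compute digits iteratively via d_i = x_i mod 7, x_{i+1} = (x_i − d_i)/7. The first 6 digits are (1, 0, 0, 3, 5, 5).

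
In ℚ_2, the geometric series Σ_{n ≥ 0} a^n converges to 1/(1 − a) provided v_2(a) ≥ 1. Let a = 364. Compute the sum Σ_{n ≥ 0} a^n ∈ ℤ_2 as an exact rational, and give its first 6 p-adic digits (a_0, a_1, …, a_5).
Σ a^n = 1/(1 − a) = -1/363;  first 6 digits = (1, 0, 1, 1, 1, 1)

v_2(a) = 2 ≥ 1, so the series converges in ℤ_2 to 1/(1 − a) = 1/(1 − 364) = -1/363. Expand this rational in ℤ_2: compute digits iteratively via d_i = x_i mod 2, x_{i+1} = (x_i − d_i)/2. The first 6 digits are (1, 0, 1, 1, 1, 1).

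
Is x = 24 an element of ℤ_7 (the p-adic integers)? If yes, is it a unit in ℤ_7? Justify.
x ∈ ℤ_7^× (unit); v_7(x) = 0

ℤ_7 = {x ∈ ℚ_7 : v_7(x) ≥ 0} and ℤ_7^× = {x ∈ ℤ_7 : v_7(x) = 0}. Here v_7(24) = v_7(num) − v_7(den) = 0; compare against these criteria.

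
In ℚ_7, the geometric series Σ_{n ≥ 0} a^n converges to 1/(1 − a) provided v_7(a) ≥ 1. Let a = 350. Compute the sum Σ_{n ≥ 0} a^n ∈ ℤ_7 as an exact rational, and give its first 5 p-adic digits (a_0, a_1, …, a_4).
Σ a^n = 1/(1 − a) = -1/349;  first 5 digits = (1, 1, 1, 2, 3)

v_7(a) = 1 ≥ 1, so the series converges in ℤ_7 to 1/(1 − a) = 1/(1 − 350) = -1/349. Expand this rational in ℤ_7: compute digits iteratively via d_i = x_i mod 7, x_{i+1} = (x_i − d_i)/7. The first 5 digits are (1, 1, 1, 2, 3).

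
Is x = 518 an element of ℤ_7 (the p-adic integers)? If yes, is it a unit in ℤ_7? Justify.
x ∈ ℤ_7 but not a unit; v_7(x) = 1 > 0

ℤ_7 = {x ∈ ℚ_7 : v_7(x) ≥ 0} and ℤ_7^× = {x ∈ ℤ_7 : v_7(x) = 0}. Here v_7(518) = v_7(num) − v_7(den) = 1; compare against these criteria.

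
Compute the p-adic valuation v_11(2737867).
v_11(2737867) = 5

v_11(n) is the largest exponent k such that 11^k divides n. Factor out: 2737867 = 11^5 · 17. (Sign doesn't affect v_p.) So v_11(2737867) = 5.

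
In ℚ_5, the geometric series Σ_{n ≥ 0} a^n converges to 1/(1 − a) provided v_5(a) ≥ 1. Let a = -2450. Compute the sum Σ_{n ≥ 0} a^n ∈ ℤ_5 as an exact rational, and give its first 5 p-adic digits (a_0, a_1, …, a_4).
Σ a^n = 1/(1 − a) = 1/2451;  first 5 digits = (1, 0, 2, 0, 0)

v_5(a) = 2 ≥ 1, so the series converges in ℤ_5 to 1/(1 − a) = 1/(1 − (-2450)) = 1/2451. Expand this rational in ℤ_5: compute digits iteratively via d_i = x_i mod 5, x_{i+1} = (x_i − d_i)/5. The first 5 digits are (1, 0, 2, 0, 0).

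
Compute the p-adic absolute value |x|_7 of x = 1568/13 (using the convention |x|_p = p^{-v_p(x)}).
|1568/13|_7 = 1/49

Step 1 — compute v_7(x) by factoring powers of 7 out of the numerator and denominator: v_7(1568/13) = 2. Step 2 — apply |x|_p = p^{-v_p(x)} = 7^{-2} = 1/49.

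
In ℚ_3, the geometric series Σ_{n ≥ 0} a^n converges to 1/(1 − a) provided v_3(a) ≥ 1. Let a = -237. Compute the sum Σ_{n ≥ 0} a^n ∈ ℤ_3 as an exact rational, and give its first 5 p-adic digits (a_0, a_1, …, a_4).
Σ a^n = 1/(1 − a) = 1/238;  first 5 digits = (1, 2, 1, 0, 1)

v_3(a) = 1 ≥ 1, so the series converges in ℤ_3 to 1/(1 − a) = 1/(1 − (-237)) = 1/238. Expand this rational in ℤ_3: compute digits iteratively via d_i = x_i mod 3, x_{i+1} = (x_i − d_i)/3. The first 5 digits are (1, 2, 1, 0, 1).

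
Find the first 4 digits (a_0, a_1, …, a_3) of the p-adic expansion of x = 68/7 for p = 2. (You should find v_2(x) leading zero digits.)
(a_0, …, a_3) = (0, 0, 1, 1)

v_2(68/7) = 2, so a_0 = ... = a_1 = 0. Factor out: x = 2^2 · u with u = 17/7 a unit in ℤ_2. Expand u iteratively via a_{v+i} = u_i mod 2, u_{i+1} = (u_i − a_{v+i})/2:
  u_0 = 17/7;  a_2 = 1;  u_1 = (u_0 − 1)/2 = 5/7
  u_1 = 5/7;  a_3 = 1;  u_2 = (u_1 − 1)/2 = -1/7
Digits: (0, 0, 1, 1).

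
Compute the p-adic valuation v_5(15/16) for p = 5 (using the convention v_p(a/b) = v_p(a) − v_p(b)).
v_5(15/16) = 1

Factor powers of 5 from the numerator and denominator of the reduced fraction: 15 = 5^1 · 3 and 16 = 5^0 · 16. Apply v_p(a/b) = v_p(a) − v_p(b): v_5(15/16) = 1 − 0 = 1.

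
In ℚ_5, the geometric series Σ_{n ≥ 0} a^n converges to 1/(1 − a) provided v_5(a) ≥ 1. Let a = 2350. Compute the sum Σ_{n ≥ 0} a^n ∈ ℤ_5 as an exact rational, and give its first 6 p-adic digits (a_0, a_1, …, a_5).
Σ a^n = 1/(1 − a) = -1/2349;  first 6 digits = (1, 0, 4, 3, 4, 2)

v_5(a) = 2 ≥ 1, so the series converges in ℤ_5 to 1/(1 − a) = 1/(1 − 2350) = -1/2349. Expand this rational in ℤ_5: compute digits iteratively via d_i = x_i mod 5, x_{i+1} = (x_i − d_i)/5. The first 6 digits are (1, 0, 4, 3, 4, 2).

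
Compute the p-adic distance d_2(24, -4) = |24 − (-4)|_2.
d_2(24, -4) = 1/4

Step 1 — x − y = 24 − (-4) = 28. Step 2 — v_2(28) = 2 (factor: 28 = (2^2 · 7); the sign does not affect v_p). Step 3 — |x − y|_2 = 2^{-2} = 1/4.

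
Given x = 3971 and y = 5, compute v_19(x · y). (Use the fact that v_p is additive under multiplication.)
v_19(19855) = 2

v_p(x) = 2 (factor: 3971 = 19^2 · 11); v_p(y) = 0 (factor: 5 = 19^0 · 5). Additivity: v_p(xy) = v_p(x) + v_p(y) = 2 + 0 = 2. (Direct check: xy = 19855 = 19^2 · (55).)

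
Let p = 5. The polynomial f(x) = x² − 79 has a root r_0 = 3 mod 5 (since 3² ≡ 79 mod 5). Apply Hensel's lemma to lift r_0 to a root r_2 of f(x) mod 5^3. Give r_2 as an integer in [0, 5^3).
r_2 = 73 (mod 125)

Hensel's recurrence: r_{i+1} = r_i − f(r_i)·(f′(r_i))^{-1} mod 5^{i+2}, with f′(x) = 2x. Iterate:
  r_0 = 3 (mod 5)
  r_1 = 23 (mod 25)
  r_2 = 73 (mod 125)
Final: r_2 = 73, and one checks f(r_2) ≡ 0 mod 5^3.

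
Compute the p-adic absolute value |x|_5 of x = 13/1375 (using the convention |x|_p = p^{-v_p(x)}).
|13/1375|_5 = 125

Step 1 — compute v_5(x) by factoring powers of 5 out of the numerator and denominator: v_5(13/1375) = -3. Step 2 — apply |x|_p = p^{-v_p(x)} = 5^{3} = 125.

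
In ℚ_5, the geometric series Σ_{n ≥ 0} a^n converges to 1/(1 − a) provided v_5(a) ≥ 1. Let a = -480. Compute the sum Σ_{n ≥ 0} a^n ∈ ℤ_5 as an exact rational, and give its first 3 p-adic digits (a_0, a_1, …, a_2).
Σ a^n = 1/(1 − a) = 1/481;  first 3 digits = (1, 4, 1)

v_5(a) = 1 ≥ 1, so the series converges in ℤ_5 to 1/(1 − a) = 1/(1 − (-480)) = 1/481. Expand this rational in ℤ_5: compute digits iteratively via d_i = x_i mod 5, x_{i+1} = (x_i − d_i)/5. The first 3 digits are (1, 4, 1).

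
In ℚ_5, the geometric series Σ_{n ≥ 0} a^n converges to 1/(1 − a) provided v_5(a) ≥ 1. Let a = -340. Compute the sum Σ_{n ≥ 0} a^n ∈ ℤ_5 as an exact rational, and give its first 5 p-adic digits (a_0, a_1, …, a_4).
Σ a^n = 1/(1 − a) = 1/341;  first 5 digits = (1, 2, 0, 0, 4)

v_5(a) = 1 ≥ 1, so the series converges in ℤ_5 to 1/(1 − a) = 1/(1 − (-340)) = 1/341. Expand this rational in ℤ_5: compute digits iteratively via d_i = x_i mod 5, x_{i+1} = (x_i − d_i)/5. The first 5 digits are (1, 2, 0, 0, 4).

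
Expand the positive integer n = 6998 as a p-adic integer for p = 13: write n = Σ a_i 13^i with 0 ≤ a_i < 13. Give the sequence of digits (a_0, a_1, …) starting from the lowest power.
(a_0, a_1, …) = (4, 5, 2, 3)

Repeated division by 13 gives the digits low-to-high: 6998 = 4 + 5·13^1 + 2·13^2 + 3·13^3. Digit sequence: (4, 5, 2, 3).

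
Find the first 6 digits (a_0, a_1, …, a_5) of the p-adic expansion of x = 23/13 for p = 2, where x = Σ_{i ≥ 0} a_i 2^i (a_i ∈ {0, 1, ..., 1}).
(a_0, …, a_5) = (1, 1, 0, 0, 1, 1)

v_2(23/13) = 0 (numerator and denominator both coprime to 2), so x ∈ ℤ_2^×. Compute digits iteratively via a_i = x_i mod 2, x_{i+1} = (x_i − a_i)/2, with x_0 = x:
  x_0 = 23/13;  a_0 = 1;  x_1 = (x_0 − 1)/2 = 5/13
  x_1 = 5/13;  a_1 = 1;  x_2 = (x_1 − 1)/2 = -4/13
  x_2 = -4/13;  a_2 = 0;  x_3 = (x_2 − 0)/2 = -2/13
  x_3 = -2/13;  a_3 = 0;  x_4 = (x_3 − 0)/2 = -1/13
  x_4 = -1/13;  a_4 = 1;  x_5 = (x_4 − 1)/2 = -7/13
  x_5 = -7/13;  a_5 = 1;  x_6 = (x_5 − 1)/2 = -10/13
Digits: (1, 1, 0, 0, 1, 1).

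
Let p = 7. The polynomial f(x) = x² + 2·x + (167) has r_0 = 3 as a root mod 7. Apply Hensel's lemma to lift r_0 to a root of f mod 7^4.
r_3 = 2271 (mod 2401)

Hensel: r_{i+1} = r_i − f(r_i)·(f′(r_i))^{-1} mod 7^{i+2}, f′(x) = 2x + 2. Iterate:
  r_0 = 3 (mod 7)
  r_1 = 17 (mod 49)
  r_2 = 213 (mod 343)
  r_3 = 2271 (mod 2401)
Final: r = 2271 satisfies f(r) ≡ 0 mod 7^4.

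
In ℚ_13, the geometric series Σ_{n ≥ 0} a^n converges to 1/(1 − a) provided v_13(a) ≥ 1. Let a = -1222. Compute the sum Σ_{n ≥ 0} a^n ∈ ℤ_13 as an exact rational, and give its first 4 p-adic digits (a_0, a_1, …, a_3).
Σ a^n = 1/(1 − a) = 1/1223;  first 4 digits = (1, 10, 1, 2)

v_13(a) = 1 ≥ 1, so the series converges in ℤ_13 to 1/(1 − a) = 1/(1 − (-1222)) = 1/1223. Expand this rational in ℤ_13: compute digits iteratively via d_i = x_i mod 13, x_{i+1} = (x_i − d_i)/13. The first 4 digits are (1, 10, 1, 2).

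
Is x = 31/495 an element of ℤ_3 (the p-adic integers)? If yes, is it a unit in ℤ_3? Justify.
x ∉ ℤ_3 (v_3(x) = -2 < 0)

ℤ_3 = {x ∈ ℚ_3 : v_3(x) ≥ 0} and ℤ_3^× = {x ∈ ℤ_3 : v_3(x) = 0}. Here v_3(31/495) = v_3(num) − v_3(den) = -2; compare against these criteria.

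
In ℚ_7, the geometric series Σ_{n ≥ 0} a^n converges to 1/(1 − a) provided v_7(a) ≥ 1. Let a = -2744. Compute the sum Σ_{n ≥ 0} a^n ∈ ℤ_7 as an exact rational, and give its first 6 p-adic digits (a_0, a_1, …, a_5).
Σ a^n = 1/(1 − a) = 1/2745;  first 6 digits = (1, 0, 0, 6, 5, 6)

v_7(a) = 3 ≥ 1, so the series converges in ℤ_7 to 1/(1 − a) = 1/(1 − (-2744)) = 1/2745. Expand this rational in ℤ_7: compute digits iteratively via d_i = x_i mod 7, x_{i+1} = (x_i − d_i)/7. The first 6 digits are (1, 0, 0, 6, 5, 6).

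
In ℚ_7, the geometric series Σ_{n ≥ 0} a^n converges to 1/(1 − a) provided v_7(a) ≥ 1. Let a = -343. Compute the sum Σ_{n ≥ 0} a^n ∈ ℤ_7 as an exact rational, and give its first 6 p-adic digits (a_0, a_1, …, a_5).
Σ a^n = 1/(1 − a) = 1/344;  first 6 digits = (1, 0, 0, 6, 6, 6)

v_7(a) = 3 ≥ 1, so the series converges in ℤ_7 to 1/(1 − a) = 1/(1 − (-343)) = 1/344. Expand this rational in ℤ_7: compute digits iteratively via d_i = x_i mod 7, x_{i+1} = (x_i − d_i)/7. The first 6 digits are (1, 0, 0, 6, 6, 6).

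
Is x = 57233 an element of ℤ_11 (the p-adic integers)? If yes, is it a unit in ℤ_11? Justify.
x ∈ ℤ_11 but not a unit; v_11(x) = 3 > 0

ℤ_11 = {x ∈ ℚ_11 : v_11(x) ≥ 0} and ℤ_11^× = {x ∈ ℤ_11 : v_11(x) = 0}. Here v_11(57233) = v_11(num) − v_11(den) = 3; compare against these criteria.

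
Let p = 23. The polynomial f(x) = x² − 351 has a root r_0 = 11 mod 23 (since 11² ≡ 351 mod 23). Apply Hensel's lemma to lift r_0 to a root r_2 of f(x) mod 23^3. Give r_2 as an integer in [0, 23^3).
r_2 = 10890 (mod 12167)

Hensel's recurrence: r_{i+1} = r_i − f(r_i)·(f′(r_i))^{-1} mod 23^{i+2}, with f′(x) = 2x. Iterate:
  r_0 = 11 (mod 23)
  r_1 = 310 (mod 529)
  r_2 = 10890 (mod 12167)
Final: r_2 = 10890, and one checks f(r_2) ≡ 0 mod 23^3.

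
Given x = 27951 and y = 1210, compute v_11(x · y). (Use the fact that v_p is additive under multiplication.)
v_11(33820710) = 5

v_p(x) = 3 (factor: 27951 = 11^3 · 21); v_p(y) = 2 (factor: 1210 = 11^2 · 10). Additivity: v_p(xy) = v_p(x) + v_p(y) = 3 + 2 = 5. (Direct check: xy = 33820710 = 11^5 · (210).)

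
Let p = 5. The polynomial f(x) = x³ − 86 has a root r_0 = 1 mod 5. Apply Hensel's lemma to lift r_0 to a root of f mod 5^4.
r_3 = 546 (mod 625)

Hensel: r_{i+1} = r_i − f(r_i)/f′(r_i) mod 5^{i+2}, where f′(x) = 3x². Iterate:
  r_0 = 1 (mod 5)
  r_1 = 21 (mod 25)
  r_2 = 46 (mod 125)
  r_3 = 546 (mod 625)
Final: r = 546 with f(r) ≡ 0 mod 5^4.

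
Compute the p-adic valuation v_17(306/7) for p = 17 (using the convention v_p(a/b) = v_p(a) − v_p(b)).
v_17(306/7) = 1

Factor powers of 17 from the numerator and denominator of the reduced fraction: 306 = 17^1 · 18 and 7 = 17^0 · 7. Apply v_p(a/b) = v_p(a) − v_p(b): v_17(306/7) = 1 − 0 = 1.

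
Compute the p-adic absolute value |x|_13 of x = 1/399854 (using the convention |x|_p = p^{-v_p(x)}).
|1/399854|_13 = 28561

Step 1 — compute v_13(x) by factoring powers of 13 out of the numerator and denominator: v_13(1/399854) = -4. Step 2 — apply |x|_p = p^{-v_p(x)} = 13^{4} = 28561.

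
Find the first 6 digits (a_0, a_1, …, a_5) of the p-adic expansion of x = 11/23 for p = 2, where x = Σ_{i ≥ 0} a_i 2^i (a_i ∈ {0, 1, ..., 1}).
(a_0, …, a_5) = (1, 0, 1, 1, 0, 1)

v_2(11/23) = 0 (numerator and denominator both coprime to 2), so x ∈ ℤ_2^×. Compute digits iteratively via a_i = x_i mod 2, x_{i+1} = (x_i − a_i)/2, with x_0 = x:
  x_0 = 11/23;  a_0 = 1;  x_1 = (x_0 − 1)/2 = -6/23
  x_1 = -6/23;  a_1 = 0;  x_2 = (x_1 − 0)/2 = -3/23
  x_2 = -3/23;  a_2 = 1;  x_3 = (x_2 − 1)/2 = -13/23
  x_3 = -13/23;  a_3 = 1;  x_4 = (x_3 − 1)/2 = -18/23
  x_4 = -18/23;  a_4 = 0;  x_5 = (x_4 − 0)/2 = -9/23
  x_5 = -9/23;  a_5 = 1;  x_6 = (x_5 − 1)/2 = -16/23
Digits: (1, 0, 1, 1, 0, 1).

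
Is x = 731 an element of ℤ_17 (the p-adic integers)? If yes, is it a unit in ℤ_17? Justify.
x ∈ ℤ_17 but not a unit; v_17(x) = 1 > 0

ℤ_17 = {x ∈ ℚ_17 : v_17(x) ≥ 0} and ℤ_17^× = {x ∈ ℤ_17 : v_17(x) = 0}. Here v_17(731) = v_17(num) − v_17(den) = 1; compare against these criteria.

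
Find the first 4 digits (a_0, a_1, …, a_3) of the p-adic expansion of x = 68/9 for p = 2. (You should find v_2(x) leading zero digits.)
(a_0, …, a_3) = (0, 0, 1, 0)

v_2(68/9) = 2, so a_0 = ... = a_1 = 0. Factor out: x = 2^2 · u with u = 17/9 a unit in ℤ_2. Expand u iteratively via a_{v+i} = u_i mod 2, u_{i+1} = (u_i − a_{v+i})/2:
  u_0 = 17/9;  a_2 = 1;  u_1 = (u_0 − 1)/2 = 4/9
  u_1 = 4/9;  a_3 = 0;  u_2 = (u_1 − 0)/2 = 2/9
Digits: (0, 0, 1, 0).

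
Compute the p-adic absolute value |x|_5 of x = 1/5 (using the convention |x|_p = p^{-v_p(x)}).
|1/5|_5 = 5

Step 1 — compute v_5(x) by factoring powers of 5 out of the numerator and denominator: v_5(1/5) = -1. Step 2 — apply |x|_p = p^{-v_p(x)} = 5^{1} = 5.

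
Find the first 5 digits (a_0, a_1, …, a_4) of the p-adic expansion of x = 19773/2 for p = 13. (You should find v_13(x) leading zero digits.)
(a_0, …, a_4) = (0, 0, 0, 11, 6)

v_13(19773/2) = 3, so a_0 = ... = a_2 = 0. Factor out: x = 13^3 · u with u = 9/2 a unit in ℤ_13. Expand u iteratively via a_{v+i} = u_i mod 13, u_{i+1} = (u_i − a_{v+i})/13:
  u_0 = 9/2;  a_3 = 11;  u_1 = (u_0 − 11)/13 = -1/2
  u_1 = -1/2;  a_4 = 6;  u_2 = (u_1 − 6)/13 = -1/2
Digits: (0, 0, 0, 11, 6).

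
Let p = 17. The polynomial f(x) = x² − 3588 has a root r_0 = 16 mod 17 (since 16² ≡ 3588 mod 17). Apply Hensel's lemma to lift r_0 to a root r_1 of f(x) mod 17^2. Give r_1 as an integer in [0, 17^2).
r_1 = 84 (mod 289)

Hensel's recurrence: r_{i+1} = r_i − f(r_i)·(f′(r_i))^{-1} mod 17^{i+2}, with f′(x) = 2x. Iterate:
  r_0 = 16 (mod 17)
  r_1 = 84 (mod 289)
Final: r_1 = 84, and one checks f(r_1) ≡ 0 mod 17^2.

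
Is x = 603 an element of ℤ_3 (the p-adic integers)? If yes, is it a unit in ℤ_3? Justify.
x ∈ ℤ_3 but not a unit; v_3(x) = 2 > 0

ℤ_3 = {x ∈ ℚ_3 : v_3(x) ≥ 0} and ℤ_3^× = {x ∈ ℤ_3 : v_3(x) = 0}. Here v_3(603) = v_3(num) − v_3(den) = 2; compare against these criteria.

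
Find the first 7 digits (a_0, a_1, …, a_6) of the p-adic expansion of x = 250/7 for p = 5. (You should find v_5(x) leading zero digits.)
(a_0, …, a_6) = (0, 0, 0, 1, 2, 1, 4)

v_5(250/7) = 3, so a_0 = ... = a_2 = 0. Factor out: x = 5^3 · u with u = 2/7 a unit in ℤ_5. Expand u iteratively via a_{v+i} = u_i mod 5, u_{i+1} = (u_i − a_{v+i})/5:
  u_0 = 2/7;  a_3 = 1;  u_1 = (u_0 − 1)/5 = -1/7
  u_1 = -1/7;  a_4 = 2;  u_2 = (u_1 − 2)/5 = -3/7
  u_2 = -3/7;  a_5 = 1;  u_3 = (u_2 − 1)/5 = -2/7
  u_3 = -2/7;  a_6 = 4;  u_4 = (u_3 − 4)/5 = -6/7
Digits: (0, 0, 0, 1, 2, 1, 4).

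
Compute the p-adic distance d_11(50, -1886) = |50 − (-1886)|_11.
d_11(50, -1886) = 1/121

Step 1 — x − y = 50 − (-1886) = 1936. Step 2 — v_11(1936) = 2 (factor: 1936 = (11^2 · 16); the sign does not affect v_p). Step 3 — |x − y|_11 = 11^{-2} = 1/121.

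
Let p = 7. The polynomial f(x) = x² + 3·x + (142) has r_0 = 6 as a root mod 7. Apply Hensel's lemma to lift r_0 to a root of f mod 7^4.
r_3 = 153 (mod 2401)

Hensel: r_{i+1} = r_i − f(r_i)·(f′(r_i))^{-1} mod 7^{i+2}, f′(x) = 2x + 3. Iterate:
  r_0 = 6 (mod 7)
  r_1 = 6 (mod 49)
  r_2 = 153 (mod 343)
  r_3 = 153 (mod 2401)
Final: r = 153 satisfies f(r) ≡ 0 mod 7^4.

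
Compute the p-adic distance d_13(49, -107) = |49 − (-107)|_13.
d_13(49, -107) = 1/13

Step 1 — x − y = 49 − (-107) = 156. Step 2 — v_13(156) = 1 (factor: 156 = (13^1 · 12); the sign does not affect v_p). Step 3 — |x − y|_13 = 13^{-1} = 1/13.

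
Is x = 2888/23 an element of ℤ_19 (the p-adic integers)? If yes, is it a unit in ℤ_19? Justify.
x ∈ ℤ_19 but not a unit; v_19(x) = 2 > 0

ℤ_19 = {x ∈ ℚ_19 : v_19(x) ≥ 0} and ℤ_19^× = {x ∈ ℤ_19 : v_19(x) = 0}. Here v_19(2888/23) = v_19(num) − v_19(den) = 2; compare against these criteria.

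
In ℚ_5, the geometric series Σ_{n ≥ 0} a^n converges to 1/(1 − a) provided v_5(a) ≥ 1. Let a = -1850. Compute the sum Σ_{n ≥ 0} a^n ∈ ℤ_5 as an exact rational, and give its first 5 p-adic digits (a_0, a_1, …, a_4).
Σ a^n = 1/(1 − a) = 1/1851;  first 5 digits = (1, 0, 1, 0, 3)

v_5(a) = 2 ≥ 1, so the series converges in ℤ_5 to 1/(1 − a) = 1/(1 − (-1850)) = 1/1851. Expand this rational in ℤ_5: compute digits iteratively via d_i = x_i mod 5, x_{i+1} = (x_i − d_i)/5. The first 5 digits are (1, 0, 1, 0, 3).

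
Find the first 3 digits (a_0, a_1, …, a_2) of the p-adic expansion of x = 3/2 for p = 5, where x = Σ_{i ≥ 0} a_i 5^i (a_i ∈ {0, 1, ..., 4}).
(a_0, …, a_2) = (4, 2, 2)

v_5(3/2) = 0 (numerator and denominator both coprime to 5), so x ∈ ℤ_5^×. Compute digits iteratively via a_i = x_i mod 5, x_{i+1} = (x_i − a_i)/5, with x_0 = x:
  x_0 = 3/2;  a_0 = 4;  x_1 = (x_0 − 4)/5 = -1/2
  x_1 = -1/2;  a_1 = 2;  x_2 = (x_1 − 2)/5 = -1/2
  x_2 = -1/2;  a_2 = 2;  x_3 = (x_2 − 2)/5 = -1/2
Digits: (4, 2, 2).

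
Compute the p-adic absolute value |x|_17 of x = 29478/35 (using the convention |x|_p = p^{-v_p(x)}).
|29478/35|_17 = 1/4913

Step 1 — compute v_17(x) by factoring powers of 17 out of the numerator and denominator: v_17(29478/35) = 3. Step 2 — apply |x|_p = p^{-v_p(x)} = 17^{-3} = 1/4913.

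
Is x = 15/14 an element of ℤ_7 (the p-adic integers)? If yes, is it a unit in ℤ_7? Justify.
x ∉ ℤ_7 (v_7(x) = -1 < 0)

ℤ_7 = {x ∈ ℚ_7 : v_7(x) ≥ 0} and ℤ_7^× = {x ∈ ℤ_7 : v_7(x) = 0}. Here v_7(15/14) = v_7(num) − v_7(den) = -1; compare against these criteria.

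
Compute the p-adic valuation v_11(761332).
v_11(761332) = 4

v_11(n) is the largest exponent k such that 11^k divides n. Factor out: 761332 = 11^4 · 52. (Sign doesn't affect v_p.) So v_11(761332) = 4.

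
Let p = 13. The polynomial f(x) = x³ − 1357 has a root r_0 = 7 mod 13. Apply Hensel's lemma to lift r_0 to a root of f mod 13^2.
r_1 = 7 (mod 169)

Hensel: r_{i+1} = r_i − f(r_i)/f′(r_i) mod 13^{i+2}, where f′(x) = 3x². Iterate:
  r_0 = 7 (mod 13)
  r_1 = 7 (mod 169)
Final: r = 7 with f(r) ≡ 0 mod 13^2.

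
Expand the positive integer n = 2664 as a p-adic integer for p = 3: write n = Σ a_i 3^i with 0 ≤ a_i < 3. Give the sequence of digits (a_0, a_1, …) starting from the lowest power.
(a_0, a_1, …) = (0, 0, 2, 2, 2, 1, 0, 1)

Repeated division by 3 gives the digits low-to-high: 2664 = 2·3^2 + 2·3^3 + 2·3^4 + 1·3^5 + 1·3^7. Digit sequence: (0, 0, 2, 2, 2, 1, 0, 1).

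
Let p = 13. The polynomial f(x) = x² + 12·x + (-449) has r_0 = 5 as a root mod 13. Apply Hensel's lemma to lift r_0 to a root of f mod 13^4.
r_3 = 15124 (mod 28561)

Hensel: r_{i+1} = r_i − f(r_i)·(f′(r_i))^{-1} mod 13^{i+2}, f′(x) = 2x + 12. Iterate:
  r_0 = 5 (mod 13)
  r_1 = 83 (mod 169)
  r_2 = 1942 (mod 2197)
  r_3 = 15124 (mod 28561)
Final: r = 15124 satisfies f(r) ≡ 0 mod 13^4.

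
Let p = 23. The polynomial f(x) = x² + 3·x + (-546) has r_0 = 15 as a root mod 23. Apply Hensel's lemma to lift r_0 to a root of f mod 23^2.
r_1 = 360 (mod 529)

Hensel: r_{i+1} = r_i − f(r_i)·(f′(r_i))^{-1} mod 23^{i+2}, f′(x) = 2x + 3. Iterate:
  r_0 = 15 (mod 23)
  r_1 = 360 (mod 529)
Final: r = 360 satisfies f(r) ≡ 0 mod 23^2.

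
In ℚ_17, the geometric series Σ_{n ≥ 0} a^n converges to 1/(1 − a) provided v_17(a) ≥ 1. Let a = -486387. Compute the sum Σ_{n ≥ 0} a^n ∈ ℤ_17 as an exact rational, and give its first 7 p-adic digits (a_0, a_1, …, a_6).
Σ a^n = 1/(1 − a) = 1/486388;  first 7 digits = (1, 0, 0, 3, 11, 16, 8)

v_17(a) = 3 ≥ 1, so the series converges in ℤ_17 to 1/(1 − a) = 1/(1 − (-486387)) = 1/486388. Expand this rational in ℤ_17: compute digits iteratively via d_i = x_i mod 17, x_{i+1} = (x_i − d_i)/17. The first 7 digits are (1, 0, 0, 3, 11, 16, 8).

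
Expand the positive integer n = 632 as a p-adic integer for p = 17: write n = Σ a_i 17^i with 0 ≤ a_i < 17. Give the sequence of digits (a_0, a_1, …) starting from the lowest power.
(a_0, a_1, …) = (3, 3, 2)

Repeated division by 17 gives the digits low-to-high: 632 = 3 + 3·17^1 + 2·17^2. Digit sequence: (3, 3, 2).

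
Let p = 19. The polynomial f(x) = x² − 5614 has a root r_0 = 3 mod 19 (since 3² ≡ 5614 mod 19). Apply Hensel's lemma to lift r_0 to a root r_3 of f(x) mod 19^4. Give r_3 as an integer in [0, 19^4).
r_3 = 516 (mod 130321)

Hensel's recurrence: r_{i+1} = r_i − f(r_i)·(f′(r_i))^{-1} mod 19^{i+2}, with f′(x) = 2x. Iterate:
  r_0 = 3 (mod 19)
  r_1 = 155 (mod 361)
  r_2 = 516 (mod 6859)
  r_3 = 516 (mod 130321)
Final: r_3 = 516, and one checks f(r_3) ≡ 0 mod 19^4.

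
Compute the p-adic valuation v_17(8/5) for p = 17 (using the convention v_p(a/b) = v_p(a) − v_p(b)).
v_17(8/5) = 0

Factor powers of 17 from the numerator and denominator of the reduced fraction: 8 = 17^0 · 8 and 5 = 17^0 · 5. Apply v_p(a/b) = v_p(a) − v_p(b): v_17(8/5) = 0 − 0 = 0.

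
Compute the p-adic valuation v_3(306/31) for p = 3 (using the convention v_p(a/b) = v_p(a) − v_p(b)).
v_3(306/31) = 2

Factor powers of 3 from the numerator and denominator of the reduced fraction: 306 = 3^2 · 34 and 31 = 3^0 · 31. Apply v_p(a/b) = v_p(a) − v_p(b): v_3(306/31) = 2 − 0 = 2.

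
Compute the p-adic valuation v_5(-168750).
v_5(-168750) = 5

v_5(n) is the largest exponent k such that 5^k divides n. Factor out: -168750 = -5^5 · 54. (Sign doesn't affect v_p.) So v_5(-168750) = 5.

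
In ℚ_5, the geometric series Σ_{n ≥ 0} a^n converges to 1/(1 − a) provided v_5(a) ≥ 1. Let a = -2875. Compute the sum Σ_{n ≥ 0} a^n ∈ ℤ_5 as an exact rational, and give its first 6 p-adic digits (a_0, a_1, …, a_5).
Σ a^n = 1/(1 − a) = 1/2876;  first 6 digits = (1, 0, 0, 2, 0, 4)

v_5(a) = 3 ≥ 1, so the series converges in ℤ_5 to 1/(1 − a) = 1/(1 − (-2875)) = 1/2876. Expand this rational in ℤ_5: compute digits iteratively via d_i = x_i mod 5, x_{i+1} = (x_i − d_i)/5. The first 6 digits are (1, 0, 0, 2, 0, 4).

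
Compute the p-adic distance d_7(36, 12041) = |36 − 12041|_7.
d_7(36, 12041) = 1/2401

Step 1 — x − y = 36 − 12041 = -12005. Step 2 — v_7(-12005) = 4 (factor: -12005 = −(7^4 · 5); the sign does not affect v_p). Step 3 — |x − y|_7 = 7^{-4} = 1/2401.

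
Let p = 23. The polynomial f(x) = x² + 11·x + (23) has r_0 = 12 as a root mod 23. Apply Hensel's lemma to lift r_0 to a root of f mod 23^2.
r_1 = 472 (mod 529)

Hensel: r_{i+1} = r_i − f(r_i)·(f′(r_i))^{-1} mod 23^{i+2}, f′(x) = 2x + 11. Iterate:
  r_0 = 12 (mod 23)
  r_1 = 472 (mod 529)
Final: r = 472 satisfies f(r) ≡ 0 mod 23^2.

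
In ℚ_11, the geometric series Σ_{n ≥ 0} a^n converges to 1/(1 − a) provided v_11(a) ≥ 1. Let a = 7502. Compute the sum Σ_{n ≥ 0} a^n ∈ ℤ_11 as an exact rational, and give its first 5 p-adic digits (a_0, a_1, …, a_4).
Σ a^n = 1/(1 − a) = -1/7501;  first 5 digits = (1, 0, 7, 5, 5)

v_11(a) = 2 ≥ 1, so the series converges in ℤ_11 to 1/(1 − a) = 1/(1 − 7502) = -1/7501. Expand this rational in ℤ_11: compute digits iteratively via d_i = x_i mod 11, x_{i+1} = (x_i − d_i)/11. The first 5 digits are (1, 0, 7, 5, 5).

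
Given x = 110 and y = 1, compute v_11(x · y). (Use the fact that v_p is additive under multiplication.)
v_11(110) = 1

v_p(x) = 1 (factor: 110 = 11^1 · 10); v_p(y) = 0 (factor: 1 = 11^0 · 1). Additivity: v_p(xy) = v_p(x) + v_p(y) = 1 + 0 = 1. (Direct check: xy = 110 = 11^1 · (10).)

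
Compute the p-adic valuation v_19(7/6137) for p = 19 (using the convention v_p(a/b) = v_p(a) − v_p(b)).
v_19(7/6137) = -2

Factor powers of 19 from the numerator and denominator of the reduced fraction: 7 = 19^0 · 7 and 6137 = 19^2 · 17. Apply v_p(a/b) = v_p(a) − v_p(b): v_19(7/6137) = 0 − 2 = -2.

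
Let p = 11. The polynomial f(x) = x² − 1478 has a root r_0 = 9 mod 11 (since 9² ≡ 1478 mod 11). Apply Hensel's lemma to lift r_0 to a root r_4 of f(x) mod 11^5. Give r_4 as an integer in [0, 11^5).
r_4 = 150456 (mod 161051)

Hensel's recurrence: r_{i+1} = r_i − f(r_i)·(f′(r_i))^{-1} mod 11^{i+2}, with f′(x) = 2x. Iterate:
  r_0 = 9 (mod 11)
  r_1 = 53 (mod 121)
  r_2 = 53 (mod 1331)
  r_3 = 4046 (mod 14641)
  r_4 = 150456 (mod 161051)
Final: r_4 = 150456, and one checks f(r_4) ≡ 0 mod 11^5.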